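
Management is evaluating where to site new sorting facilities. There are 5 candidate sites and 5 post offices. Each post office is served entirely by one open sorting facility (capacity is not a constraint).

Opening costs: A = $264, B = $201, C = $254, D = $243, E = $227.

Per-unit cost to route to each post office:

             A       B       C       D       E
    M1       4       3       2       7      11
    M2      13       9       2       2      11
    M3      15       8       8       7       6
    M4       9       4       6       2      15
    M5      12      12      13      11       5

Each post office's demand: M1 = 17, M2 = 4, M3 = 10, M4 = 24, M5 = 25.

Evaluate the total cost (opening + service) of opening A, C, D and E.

Each post office is assigned to its cheapest site among the open ones.
{A, C, D, E}: M1→C 2·17=34, M2→C 2·4=8, M3→E 6·10=60, M4→D 2·24=48, M5→E 5·25=125. Service 275; fixed 988; total 1263.

Total cost: 1263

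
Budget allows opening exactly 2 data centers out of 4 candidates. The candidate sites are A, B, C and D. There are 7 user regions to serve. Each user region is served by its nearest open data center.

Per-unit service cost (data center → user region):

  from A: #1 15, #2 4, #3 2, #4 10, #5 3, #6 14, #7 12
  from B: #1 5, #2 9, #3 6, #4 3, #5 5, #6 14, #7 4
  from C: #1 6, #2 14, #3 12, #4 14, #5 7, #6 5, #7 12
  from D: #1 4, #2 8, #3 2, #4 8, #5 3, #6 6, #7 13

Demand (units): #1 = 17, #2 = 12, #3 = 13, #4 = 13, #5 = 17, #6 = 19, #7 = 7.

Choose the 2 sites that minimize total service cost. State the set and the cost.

With exactly 2 open, each user region uses its cheapest among the chosen.
{B, D}: #1→D 4·17=68, #2→D 8·12=96, #3→D 2·13=26, #4→B 3·13=39, #5→D 3·17=51, #6→D 6·19=114, #7→B 4·7=28. Service cost 422.
{A, D}: service cost 495
{B, C}: service cost 518
Among all 6 size-2 choices, {B, D} is lowest.

Choose B and D; total service cost 422.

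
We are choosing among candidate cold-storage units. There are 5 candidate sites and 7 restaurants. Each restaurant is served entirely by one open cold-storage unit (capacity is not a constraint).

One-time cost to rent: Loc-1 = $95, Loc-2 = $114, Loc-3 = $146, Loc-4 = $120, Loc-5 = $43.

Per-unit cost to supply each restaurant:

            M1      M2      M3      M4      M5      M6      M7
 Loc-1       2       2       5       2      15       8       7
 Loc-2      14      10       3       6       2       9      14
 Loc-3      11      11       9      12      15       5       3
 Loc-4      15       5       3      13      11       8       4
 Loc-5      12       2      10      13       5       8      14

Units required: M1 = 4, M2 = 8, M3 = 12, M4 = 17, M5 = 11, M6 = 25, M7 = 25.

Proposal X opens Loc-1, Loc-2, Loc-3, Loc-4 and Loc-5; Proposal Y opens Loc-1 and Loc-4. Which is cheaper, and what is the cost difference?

Proposal X: {Loc-1, Loc-2, Loc-3, Loc-4, Loc-5}: M1→Loc-1 2·4=8, M2→Loc-1 2·8=16, M3→Loc-2 3·12=36, M4→Loc-1 2·17=34, M5→Loc-2 2·11=22, M6→Loc-3 5·25=125, M7→Loc-3 3·25=75. Service 316; fixed 518; total 834.
Proposal Y: {Loc-1, Loc-4}: M1→Loc-1 2·4=8, M2→Loc-1 2·8=16, M3→Loc-4 3·12=36, M4→Loc-1 2·17=34, M5→Loc-4 11·11=121, M6→Loc-1 8·25=200, M7→Loc-4 4·25=100. Service 515; fixed 215; total 730.
Difference: |834 − 730| = 104.

Proposal Y is cheaper by 104.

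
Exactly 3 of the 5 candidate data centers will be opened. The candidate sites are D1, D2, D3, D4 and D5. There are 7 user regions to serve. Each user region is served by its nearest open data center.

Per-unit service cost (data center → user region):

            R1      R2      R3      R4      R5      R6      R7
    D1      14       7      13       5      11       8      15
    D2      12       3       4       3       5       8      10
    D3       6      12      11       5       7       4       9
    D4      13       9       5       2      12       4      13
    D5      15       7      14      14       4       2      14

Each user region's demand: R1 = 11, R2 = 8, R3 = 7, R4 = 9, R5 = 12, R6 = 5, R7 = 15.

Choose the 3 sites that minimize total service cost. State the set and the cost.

Choose D2, D3 and D5; total service cost 338.

With exactly 3 open, each user region uses its cheapest among the chosen.
{D2, D3, D5}: R1→D3 6·11=66, R2→D2 3·8=24, R3→D2 4·7=28, R4→D2 3·9=27, R5→D5 4·12=48, R6→D5 2·5=10, R7→D3 9·15=135. Service cost 338.
{D2, D3, D4}: service cost 351
{D1, D2, D3}: service cost 360
Among all 10 size-3 choices, {D2, D3, D5} is lowest.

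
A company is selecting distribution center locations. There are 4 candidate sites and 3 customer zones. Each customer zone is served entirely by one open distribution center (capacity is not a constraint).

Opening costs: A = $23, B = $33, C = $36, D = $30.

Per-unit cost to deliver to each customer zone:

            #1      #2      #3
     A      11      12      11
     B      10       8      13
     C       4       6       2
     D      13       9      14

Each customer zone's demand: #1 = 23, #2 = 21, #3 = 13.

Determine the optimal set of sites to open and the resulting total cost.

Open C only; minimum total cost 280.

For any fixed open set, each customer zone goes to its cheapest open site; total = fixed + service.
{C}: #1→C 4·23=92, #2→C 6·21=126, #3→C 2·13=26. Service 244; fixed 36; total 280.
{A, C}: #1→C 4·23=92, #2→C 6·21=126, #3→C 2·13=26. Service 244; fixed 59; total 303.
{C, D}: #1→C 4·23=92, #2→C 6·21=126, #3→C 2·13=26. Service 244; fixed 66; total 310.
{A, B, C, D}: service 244 + fixed 122 = 366
No other subset beats 280.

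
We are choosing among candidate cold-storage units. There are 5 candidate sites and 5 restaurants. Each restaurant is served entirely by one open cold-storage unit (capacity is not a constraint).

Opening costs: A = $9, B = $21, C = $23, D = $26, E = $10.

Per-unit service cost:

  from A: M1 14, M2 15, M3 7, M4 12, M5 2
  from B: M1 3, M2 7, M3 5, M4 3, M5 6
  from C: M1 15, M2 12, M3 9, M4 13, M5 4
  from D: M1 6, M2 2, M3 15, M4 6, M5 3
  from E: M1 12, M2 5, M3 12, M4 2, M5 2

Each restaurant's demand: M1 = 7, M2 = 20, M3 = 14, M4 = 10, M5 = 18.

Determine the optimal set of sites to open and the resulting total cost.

Open B, D and E; minimum total cost 244.

For any fixed open set, each restaurant goes to its cheapest open site; total = fixed + service.
{B, D, E}: M1→B 3·7=21, M2→D 2·20=40, M3→B 5·14=70, M4→E 2·10=20, M5→E 2·18=36. Service 187; fixed 57; total 244.
{A, B, D}: service 197 + fixed 56 = 253
{A, B, D, E}: service 187 + fixed 66 = 253
{A, B, C, D, E}: M1→B 3·7=21, M2→D 2·20=40, M3→B 5·14=70, M4→E 2·10=20, M5→A 2·18=36. Service 187; fixed 89; total 276.
No other subset beats 244.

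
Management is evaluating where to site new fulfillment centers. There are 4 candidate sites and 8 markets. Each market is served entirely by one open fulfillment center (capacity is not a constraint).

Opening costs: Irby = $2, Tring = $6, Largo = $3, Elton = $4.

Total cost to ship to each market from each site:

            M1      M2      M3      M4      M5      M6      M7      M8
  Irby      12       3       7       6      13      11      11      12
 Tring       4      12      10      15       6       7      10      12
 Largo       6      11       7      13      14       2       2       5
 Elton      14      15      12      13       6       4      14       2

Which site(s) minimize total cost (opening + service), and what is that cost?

Open Irby, Largo and Elton; minimum total cost 43.

For any fixed open set, each market goes to its cheapest open site; total = fixed + service.
{Irby, Largo, Elton}: M1→Largo 6, M2→Irby 3, M3→Irby 7, M4→Irby 6, M5→Elton 6, M6→Largo 2, M7→Largo 2, M8→Elton 2. Service 34; fixed 9; total 43.
{Irby, Tring, Largo}: service 35 + fixed 11 = 46
{Irby, Tring, Largo, Elton}: M1→Tring 4, M2→Irby 3, M3→Irby 7, M4→Irby 6, M5→Tring 6, M6→Largo 2, M7→Largo 2, M8→Elton 2. Service 32; fixed 15; total 47.
{Irby}: M1→Irby 12, M2→Irby 3, M3→Irby 7, M4→Irby 6, M5→Irby 13, M6→Irby 11, M7→Irby 11, M8→Irby 12. Service 75; fixed 2; total 77.
No other subset beats 43.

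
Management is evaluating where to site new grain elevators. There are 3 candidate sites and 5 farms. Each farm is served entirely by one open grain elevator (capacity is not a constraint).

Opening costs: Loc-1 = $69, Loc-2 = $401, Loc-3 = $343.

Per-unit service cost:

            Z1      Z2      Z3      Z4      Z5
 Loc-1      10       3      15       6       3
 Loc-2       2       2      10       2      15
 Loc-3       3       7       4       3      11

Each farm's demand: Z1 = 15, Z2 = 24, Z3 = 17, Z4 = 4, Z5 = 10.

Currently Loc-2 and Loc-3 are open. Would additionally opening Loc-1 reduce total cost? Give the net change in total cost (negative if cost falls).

Current service cost with {Loc-2, Loc-3}: 264.
Adding Loc-1: each farm re-picks its cheapest; new service cost 184, saving 80.
Extra fixed cost: 69. Net change = 69 − 80 = -11.
(Totals: 1008 → 997.)

Yes — net change −11 (cost falls by 11).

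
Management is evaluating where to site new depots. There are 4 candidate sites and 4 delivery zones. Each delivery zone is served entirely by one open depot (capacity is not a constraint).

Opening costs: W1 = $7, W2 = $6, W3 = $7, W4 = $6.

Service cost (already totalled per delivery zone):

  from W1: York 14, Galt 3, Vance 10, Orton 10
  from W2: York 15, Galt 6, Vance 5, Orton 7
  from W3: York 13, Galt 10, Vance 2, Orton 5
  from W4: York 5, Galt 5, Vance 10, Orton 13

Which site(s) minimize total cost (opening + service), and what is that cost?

For any fixed open set, each delivery zone goes to its cheapest open site; total = fixed + service.
{W3, W4}: York→W4 5, Galt→W4 5, Vance→W3 2, Orton→W3 5. Service 17; fixed 13; total 30.
{W2, W4}: York→W4 5, Galt→W4 5, Vance→W2 5, Orton→W2 7. Service 22; fixed 12; total 34.
{W1, W3, W4}: York→W4 5, Galt→W1 3, Vance→W3 2, Orton→W3 5. Service 15; fixed 20; total 35.
{W1, W2, W3, W4}: service 15 + fixed 26 = 41
(All 15 nonempty subsets were checked; W3 and W4 is lowest.)

Open W3 and W4; minimum total cost 30.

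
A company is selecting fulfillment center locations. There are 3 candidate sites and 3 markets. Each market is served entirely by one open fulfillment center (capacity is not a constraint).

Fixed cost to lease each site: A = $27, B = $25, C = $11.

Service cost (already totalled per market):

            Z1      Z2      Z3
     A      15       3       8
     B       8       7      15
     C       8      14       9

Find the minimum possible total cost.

For any fixed open set, each market goes to its cheapest open site; total = fixed + service.
{C}: Z1→C 8, Z2→C 14, Z3→C 9. Service 31; fixed 11; total 42.
{A}: service 26 + fixed 27 = 53
{B}: Z1→B 8, Z2→B 7, Z3→B 15. Service 30; fixed 25; total 55.
{A, B, C}: service 19 + fixed 63 = 82
(All 7 nonempty subsets were checked; C only is lowest.)

Minimum total cost: 42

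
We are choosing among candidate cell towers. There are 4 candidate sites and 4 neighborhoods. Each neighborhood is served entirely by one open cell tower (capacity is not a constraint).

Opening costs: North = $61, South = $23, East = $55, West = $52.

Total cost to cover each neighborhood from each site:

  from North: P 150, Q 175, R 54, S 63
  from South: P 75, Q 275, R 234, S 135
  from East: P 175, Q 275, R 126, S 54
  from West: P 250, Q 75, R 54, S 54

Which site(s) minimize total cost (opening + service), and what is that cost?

For any fixed open set, each neighborhood goes to its cheapest open site; total = fixed + service.
{South, West}: P→South 75, Q→West 75, R→West 54, S→West 54. Service 258; fixed 75; total 333.
{South, East, West}: service 258 + fixed 130 = 388
{North, South, West}: P→South 75, Q→West 75, R→North 54, S→West 54. Service 258; fixed 136; total 394.
{North, South, East, West}: P→South 75, Q→West 75, R→North 54, S→East 54. Service 258; fixed 191; total 449.
No other subset beats 333.

Open South and West; minimum total cost 333.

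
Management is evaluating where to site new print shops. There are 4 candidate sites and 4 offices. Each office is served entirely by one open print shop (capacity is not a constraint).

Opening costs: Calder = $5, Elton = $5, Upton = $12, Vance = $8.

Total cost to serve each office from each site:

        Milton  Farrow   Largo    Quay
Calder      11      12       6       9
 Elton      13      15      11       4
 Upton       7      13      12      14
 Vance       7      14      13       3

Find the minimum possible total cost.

For any fixed open set, each office goes to its cheapest open site; total = fixed + service.
{Calder, Vance}: Milton→Vance 7, Farrow→Calder 12, Largo→Calder 6, Quay→Vance 3. Service 28; fixed 13; total 41.
{Calder}: Milton→Calder 11, Farrow→Calder 12, Largo→Calder 6, Quay→Calder 9. Service 38; fixed 5; total 43.
{Calder, Elton}: service 33 + fixed 10 = 43
{Calder, Elton, Upton, Vance}: service 28 + fixed 30 = 58
(All 15 nonempty subsets were checked; Calder and Vance is lowest.)

Minimum total cost: 41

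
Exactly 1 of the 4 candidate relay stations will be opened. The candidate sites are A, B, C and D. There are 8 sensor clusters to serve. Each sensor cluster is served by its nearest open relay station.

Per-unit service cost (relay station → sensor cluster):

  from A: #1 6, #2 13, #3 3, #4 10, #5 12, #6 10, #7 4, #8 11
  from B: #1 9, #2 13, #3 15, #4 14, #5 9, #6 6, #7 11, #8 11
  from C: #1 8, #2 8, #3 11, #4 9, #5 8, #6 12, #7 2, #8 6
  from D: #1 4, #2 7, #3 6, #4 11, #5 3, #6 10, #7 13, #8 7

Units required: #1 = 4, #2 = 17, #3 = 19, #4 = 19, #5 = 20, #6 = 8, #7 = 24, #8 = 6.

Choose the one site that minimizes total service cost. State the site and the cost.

Choose C only; total service cost 888.

With exactly 1 open, each sensor cluster uses its cheapest among the chosen.
{C}: #1→C 8·4=32, #2→C 8·17=136, #3→C 11·19=209, #4→C 9·19=171, #5→C 8·20=160, #6→C 12·8=96, #7→C 2·24=48, #8→C 6·6=36. Service cost 888.
{D}: service cost 952
{A}: service cost 974
Among all 4 size-1 choices, {C} is lowest.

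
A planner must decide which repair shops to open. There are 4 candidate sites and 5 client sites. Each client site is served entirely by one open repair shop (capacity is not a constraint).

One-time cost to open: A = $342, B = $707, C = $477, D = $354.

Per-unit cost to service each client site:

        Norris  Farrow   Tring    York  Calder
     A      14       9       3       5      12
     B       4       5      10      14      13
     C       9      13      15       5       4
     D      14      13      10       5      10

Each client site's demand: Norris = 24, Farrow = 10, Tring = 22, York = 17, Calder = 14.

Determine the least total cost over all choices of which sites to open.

For any fixed open set, each client site goes to its cheapest open site; total = fixed + service.
{A}: Norris→A 14·24=336, Farrow→A 9·10=90, Tring→A 3·22=66, York→A 5·17=85, Calder→A 12·14=168. Service 745; fixed 342; total 1087.
{D}: Norris→D 14·24=336, Farrow→D 13·10=130, Tring→D 10·22=220, York→D 5·17=85, Calder→D 10·14=140. Service 911; fixed 354; total 1265.
{C}: Norris→C 9·24=216, Farrow→C 13·10=130, Tring→C 15·22=330, York→C 5·17=85, Calder→C 4·14=56. Service 817; fixed 477; total 1294.
{A, B, C, D}: service 353 + fixed 1880 = 2233
No other subset beats 1087.

Minimum total cost: 1087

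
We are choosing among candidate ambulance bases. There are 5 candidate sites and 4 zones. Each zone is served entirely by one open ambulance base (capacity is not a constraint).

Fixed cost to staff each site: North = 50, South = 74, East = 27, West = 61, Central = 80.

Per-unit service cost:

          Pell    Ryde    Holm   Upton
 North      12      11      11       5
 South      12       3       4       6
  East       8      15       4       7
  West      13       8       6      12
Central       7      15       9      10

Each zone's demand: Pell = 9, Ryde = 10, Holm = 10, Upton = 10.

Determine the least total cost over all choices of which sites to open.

Minimum total cost: 303

For any fixed open set, each zone goes to its cheapest open site; total = fixed + service.
{South, East}: Pell→East 8·9=72, Ryde→South 3·10=30, Holm→South 4·10=40, Upton→South 6·10=60. Service 202; fixed 101; total 303.
{South}: service 238 + fixed 74 = 312
{North, South, East}: service 192 + fixed 151 = 343
{North, South, East, West, Central}: service 183 + fixed 292 = 475
No other subset beats 303.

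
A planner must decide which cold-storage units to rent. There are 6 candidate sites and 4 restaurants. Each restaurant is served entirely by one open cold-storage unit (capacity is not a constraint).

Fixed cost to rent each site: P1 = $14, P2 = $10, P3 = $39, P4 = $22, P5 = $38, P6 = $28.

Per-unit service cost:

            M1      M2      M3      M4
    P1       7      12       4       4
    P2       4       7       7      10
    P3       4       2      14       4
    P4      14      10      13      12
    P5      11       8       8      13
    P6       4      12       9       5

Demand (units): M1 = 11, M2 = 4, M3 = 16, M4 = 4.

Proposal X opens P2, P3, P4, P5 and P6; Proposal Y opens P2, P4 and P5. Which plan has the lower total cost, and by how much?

Proposal Y is cheaper by 23.

Proposal X: {P2, P3, P4, P5, P6}: M1→P2 4·11=44, M2→P3 2·4=8, M3→P2 7·16=112, M4→P3 4·4=16. Service 180; fixed 137; total 317.
Proposal Y: {P2, P4, P5}: M1→P2 4·11=44, M2→P2 7·4=28, M3→P2 7·16=112, M4→P2 10·4=40. Service 224; fixed 70; total 294.
Difference: |317 − 294| = 23.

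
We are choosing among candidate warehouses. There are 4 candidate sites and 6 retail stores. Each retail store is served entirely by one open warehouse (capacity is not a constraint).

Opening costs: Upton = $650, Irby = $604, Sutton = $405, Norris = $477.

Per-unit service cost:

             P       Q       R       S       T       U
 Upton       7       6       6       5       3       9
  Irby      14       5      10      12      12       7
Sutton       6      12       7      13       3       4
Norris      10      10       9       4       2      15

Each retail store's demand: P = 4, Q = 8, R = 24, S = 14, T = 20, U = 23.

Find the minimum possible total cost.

For any fixed open set, each retail store goes to its cheapest open site; total = fixed + service.
{Sutton}: P→Sutton 6·4=24, Q→Sutton 12·8=96, R→Sutton 7·24=168, S→Sutton 13·14=182, T→Sutton 3·20=60, U→Sutton 4·23=92. Service 622; fixed 405; total 1027.
{Upton}: P→Upton 7·4=28, Q→Upton 6·8=48, R→Upton 6·24=144, S→Upton 5·14=70, T→Upton 3·20=60, U→Upton 9·23=207. Service 557; fixed 650; total 1207.
{Norris}: service 777 + fixed 477 = 1254
{Upton, Irby, Sutton, Norris}: service 396 + fixed 2136 = 2532
No other subset beats 1027.

Minimum total cost: 1027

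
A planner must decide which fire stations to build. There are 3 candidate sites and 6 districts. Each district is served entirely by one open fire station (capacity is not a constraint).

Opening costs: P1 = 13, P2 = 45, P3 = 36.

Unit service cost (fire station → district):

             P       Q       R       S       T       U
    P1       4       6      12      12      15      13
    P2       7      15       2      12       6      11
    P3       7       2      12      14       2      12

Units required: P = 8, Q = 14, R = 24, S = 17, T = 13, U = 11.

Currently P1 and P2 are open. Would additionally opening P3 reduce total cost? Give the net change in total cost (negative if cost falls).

Current service cost with {P1, P2}: 567.
Adding P3: each district re-picks its cheapest; new service cost 459, saving 108.
Extra fixed cost: 36. Net change = 36 − 108 = -72.
(Totals: 625 → 553.)

Yes — net change −72 (cost falls by 72).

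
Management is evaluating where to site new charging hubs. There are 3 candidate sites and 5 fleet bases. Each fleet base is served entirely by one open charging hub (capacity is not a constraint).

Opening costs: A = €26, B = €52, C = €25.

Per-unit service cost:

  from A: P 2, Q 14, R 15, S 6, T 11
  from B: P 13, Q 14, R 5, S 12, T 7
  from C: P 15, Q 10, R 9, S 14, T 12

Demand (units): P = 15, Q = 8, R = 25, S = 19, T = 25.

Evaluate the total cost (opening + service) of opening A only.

Each fleet base is assigned to its cheapest site among the open ones.
{A}: P→A 2·15=30, Q→A 14·8=112, R→A 15·25=375, S→A 6·19=114, T→A 11·25=275. Service 906; fixed 26; total 932.

Total cost: 932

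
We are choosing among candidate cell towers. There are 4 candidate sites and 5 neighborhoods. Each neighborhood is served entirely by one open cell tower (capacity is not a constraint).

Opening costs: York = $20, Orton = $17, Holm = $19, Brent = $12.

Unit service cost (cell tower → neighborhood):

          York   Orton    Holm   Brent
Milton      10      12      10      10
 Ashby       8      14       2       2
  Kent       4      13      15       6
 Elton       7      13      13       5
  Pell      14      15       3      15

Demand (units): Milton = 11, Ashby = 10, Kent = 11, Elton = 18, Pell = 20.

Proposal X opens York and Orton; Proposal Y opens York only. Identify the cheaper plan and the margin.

Proposal X: {York, Orton}: Milton→York 10·11=110, Ashby→York 8·10=80, Kent→York 4·11=44, Elton→York 7·18=126, Pell→York 14·20=280. Service 640; fixed 37; total 677.
Proposal Y: {York}: Milton→York 10·11=110, Ashby→York 8·10=80, Kent→York 4·11=44, Elton→York 7·18=126, Pell→York 14·20=280. Service 640; fixed 20; total 660.
Difference: |677 − 660| = 17.

Proposal Y is cheaper by 17.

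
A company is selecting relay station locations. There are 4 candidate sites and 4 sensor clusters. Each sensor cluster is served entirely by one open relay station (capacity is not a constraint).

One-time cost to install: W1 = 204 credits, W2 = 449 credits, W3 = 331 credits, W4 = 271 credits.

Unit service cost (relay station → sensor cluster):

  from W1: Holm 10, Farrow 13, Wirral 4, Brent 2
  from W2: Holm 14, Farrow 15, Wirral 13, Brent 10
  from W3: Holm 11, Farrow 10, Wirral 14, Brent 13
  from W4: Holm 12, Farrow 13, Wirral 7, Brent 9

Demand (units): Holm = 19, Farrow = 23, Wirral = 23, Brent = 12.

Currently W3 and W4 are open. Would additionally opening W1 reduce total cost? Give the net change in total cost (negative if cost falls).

Current service cost with {W3, W4}: 708.
Adding W1: each sensor cluster re-picks its cheapest; new service cost 536, saving 172.
Extra fixed cost: 204. Net change = 204 − 172 = 32.
(Totals: 1310 → 1342.)

No — net change +32 (cost rises by 32).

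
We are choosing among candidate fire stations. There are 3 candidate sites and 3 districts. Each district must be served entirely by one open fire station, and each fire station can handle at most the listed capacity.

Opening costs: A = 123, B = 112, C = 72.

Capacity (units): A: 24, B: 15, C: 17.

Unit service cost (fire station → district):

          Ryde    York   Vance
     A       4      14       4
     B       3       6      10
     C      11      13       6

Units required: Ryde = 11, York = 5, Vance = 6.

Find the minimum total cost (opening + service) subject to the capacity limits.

Minimum total cost: 261

Open {A}: Ryde→A 4·11=44, York→A 14·5=70, Vance→A 4·6=24.
Loads: A carries 22/24. Service 138; fixed 123; total 261.
Next best feasible plan costs 318.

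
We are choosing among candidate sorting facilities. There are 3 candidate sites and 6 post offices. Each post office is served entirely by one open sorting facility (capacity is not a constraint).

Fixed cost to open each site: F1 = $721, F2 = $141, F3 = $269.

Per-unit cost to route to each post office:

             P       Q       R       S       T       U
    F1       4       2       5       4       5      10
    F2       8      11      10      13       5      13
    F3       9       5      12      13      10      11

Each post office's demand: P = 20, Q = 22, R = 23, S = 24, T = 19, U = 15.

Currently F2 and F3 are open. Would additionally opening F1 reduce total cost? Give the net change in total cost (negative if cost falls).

Current service cost with {F2, F3}: 1072.
Adding F1: each post office re-picks its cheapest; new service cost 580, saving 492.
Extra fixed cost: 721. Net change = 721 − 492 = 229.
(Totals: 1482 → 1711.)

No — net change +229 (cost rises by 229).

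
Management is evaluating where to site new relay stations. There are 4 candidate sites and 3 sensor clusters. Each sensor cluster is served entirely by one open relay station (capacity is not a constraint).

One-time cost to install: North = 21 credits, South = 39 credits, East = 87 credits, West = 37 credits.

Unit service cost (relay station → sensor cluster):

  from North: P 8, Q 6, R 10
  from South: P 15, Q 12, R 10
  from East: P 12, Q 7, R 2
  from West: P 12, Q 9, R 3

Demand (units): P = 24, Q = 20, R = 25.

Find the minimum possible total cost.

For any fixed open set, each sensor cluster goes to its cheapest open site; total = fixed + service.
{North, West}: P→North 8·24=192, Q→North 6·20=120, R→West 3·25=75. Service 387; fixed 58; total 445.
{North, East}: service 362 + fixed 108 = 470
{North, South, West}: P→North 8·24=192, Q→North 6·20=120, R→West 3·25=75. Service 387; fixed 97; total 484.
{North, South, East, West}: service 362 + fixed 184 = 546
No other subset beats 445.

Minimum total cost: 445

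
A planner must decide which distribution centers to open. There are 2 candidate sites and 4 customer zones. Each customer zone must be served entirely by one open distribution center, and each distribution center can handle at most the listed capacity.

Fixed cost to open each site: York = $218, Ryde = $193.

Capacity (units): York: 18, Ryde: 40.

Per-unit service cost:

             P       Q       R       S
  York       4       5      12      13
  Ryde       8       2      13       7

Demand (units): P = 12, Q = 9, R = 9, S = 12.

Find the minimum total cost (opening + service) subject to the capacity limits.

Open {York, Ryde}: P→York 4·12=48, Q→Ryde 2·9=18, R→Ryde 13·9=117, S→Ryde 7·12=84.
Loads: York carries 12/18, Ryde carries 30/40. Service 267; fixed 411; total 678.
Next best feasible plan costs 717.

Minimum total cost: 678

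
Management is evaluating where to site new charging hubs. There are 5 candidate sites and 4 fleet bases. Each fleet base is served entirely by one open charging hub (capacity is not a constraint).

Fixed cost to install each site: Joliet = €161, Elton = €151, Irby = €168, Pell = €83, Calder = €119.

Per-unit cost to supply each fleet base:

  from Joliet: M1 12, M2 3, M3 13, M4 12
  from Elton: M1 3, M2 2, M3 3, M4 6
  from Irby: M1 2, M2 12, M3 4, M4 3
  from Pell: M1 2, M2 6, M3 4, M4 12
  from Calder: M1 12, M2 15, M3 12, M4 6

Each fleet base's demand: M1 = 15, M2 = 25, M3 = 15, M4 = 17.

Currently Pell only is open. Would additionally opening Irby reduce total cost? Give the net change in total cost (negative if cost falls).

No — net change +15 (cost rises by 15).

Current service cost with {Pell}: 444.
Adding Irby: each fleet base re-picks its cheapest; new service cost 291, saving 153.
Extra fixed cost: 168. Net change = 168 − 153 = 15.
(Totals: 527 → 542.)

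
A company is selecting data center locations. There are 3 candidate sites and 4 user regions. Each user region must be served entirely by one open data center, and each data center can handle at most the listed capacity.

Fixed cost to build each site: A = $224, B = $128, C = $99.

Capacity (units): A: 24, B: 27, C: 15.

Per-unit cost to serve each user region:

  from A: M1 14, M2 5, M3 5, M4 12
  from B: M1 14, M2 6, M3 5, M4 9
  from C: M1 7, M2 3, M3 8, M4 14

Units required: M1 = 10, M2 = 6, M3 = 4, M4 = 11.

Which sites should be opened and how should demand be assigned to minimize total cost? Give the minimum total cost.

Minimum total cost: 452

Open {B, C}: M1→C 7·10=70, M2→B 6·6=36, M3→B 5·4=20, M4→B 9·11=99.
Loads: B carries 21/27, C carries 10/15. Service 225; fixed 227; total 452.
Next best feasible plan costs 464.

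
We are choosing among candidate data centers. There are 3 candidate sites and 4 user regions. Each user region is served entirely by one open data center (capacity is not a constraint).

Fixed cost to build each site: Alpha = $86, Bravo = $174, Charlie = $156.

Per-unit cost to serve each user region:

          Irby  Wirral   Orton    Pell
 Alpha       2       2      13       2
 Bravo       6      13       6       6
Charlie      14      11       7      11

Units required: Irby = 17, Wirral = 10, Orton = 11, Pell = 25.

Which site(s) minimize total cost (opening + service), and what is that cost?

For any fixed open set, each user region goes to its cheapest open site; total = fixed + service.
{Alpha}: Irby→Alpha 2·17=34, Wirral→Alpha 2·10=20, Orton→Alpha 13·11=143, Pell→Alpha 2·25=50. Service 247; fixed 86; total 333.
{Alpha, Charlie}: service 181 + fixed 242 = 423
{Alpha, Bravo}: service 170 + fixed 260 = 430
{Alpha, Bravo, Charlie}: service 170 + fixed 416 = 586
(All 7 nonempty subsets were checked; Alpha only is lowest.)

Open Alpha only; minimum total cost 333.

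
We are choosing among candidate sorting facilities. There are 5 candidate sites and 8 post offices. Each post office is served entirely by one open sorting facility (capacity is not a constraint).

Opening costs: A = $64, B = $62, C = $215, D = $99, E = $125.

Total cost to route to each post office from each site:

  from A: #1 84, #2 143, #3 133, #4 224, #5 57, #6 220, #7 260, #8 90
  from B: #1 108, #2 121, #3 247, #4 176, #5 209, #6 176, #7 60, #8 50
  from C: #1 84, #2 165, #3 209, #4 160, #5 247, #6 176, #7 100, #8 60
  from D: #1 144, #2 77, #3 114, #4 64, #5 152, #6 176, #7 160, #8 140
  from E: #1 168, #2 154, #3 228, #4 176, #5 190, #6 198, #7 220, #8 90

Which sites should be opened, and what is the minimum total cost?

For any fixed open set, each post office goes to its cheapest open site; total = fixed + service.
{A, B, D}: #1→A 84, #2→D 77, #3→D 114, #4→D 64, #5→A 57, #6→B 176, #7→B 60, #8→B 50. Service 682; fixed 225; total 907.
{B, D}: service 801 + fixed 161 = 962
{A, B}: #1→A 84, #2→B 121, #3→A 133, #4→B 176, #5→A 57, #6→B 176, #7→B 60, #8→B 50. Service 857; fixed 126; total 983.
{A, B, C, D, E}: #1→A 84, #2→D 77, #3→D 114, #4→D 64, #5→A 57, #6→B 176, #7→B 60, #8→B 50. Service 682; fixed 565; total 1247.
No other subset beats 907.

Open A, B and D; minimum total cost 907.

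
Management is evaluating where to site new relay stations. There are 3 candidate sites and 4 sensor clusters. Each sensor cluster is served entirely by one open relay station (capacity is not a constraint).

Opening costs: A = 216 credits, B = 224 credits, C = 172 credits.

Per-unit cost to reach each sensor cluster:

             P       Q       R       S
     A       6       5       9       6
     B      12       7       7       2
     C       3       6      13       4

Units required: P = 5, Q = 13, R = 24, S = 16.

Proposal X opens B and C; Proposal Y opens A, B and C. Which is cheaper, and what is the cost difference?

Proposal X: {B, C}: P→C 3·5=15, Q→C 6·13=78, R→B 7·24=168, S→B 2·16=32. Service 293; fixed 396; total 689.
Proposal Y: {A, B, C}: P→C 3·5=15, Q→A 5·13=65, R→B 7·24=168, S→B 2·16=32. Service 280; fixed 612; total 892.
Difference: |689 − 892| = 203.

Proposal X is cheaper by 203.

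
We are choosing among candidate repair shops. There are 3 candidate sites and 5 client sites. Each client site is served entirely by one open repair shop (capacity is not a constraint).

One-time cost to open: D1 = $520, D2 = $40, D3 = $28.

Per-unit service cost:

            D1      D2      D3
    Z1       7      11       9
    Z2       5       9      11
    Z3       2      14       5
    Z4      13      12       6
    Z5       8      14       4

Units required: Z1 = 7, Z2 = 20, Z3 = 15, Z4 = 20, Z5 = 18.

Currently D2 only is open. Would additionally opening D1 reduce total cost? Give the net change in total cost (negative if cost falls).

No — net change +124 (cost rises by 124).

Current service cost with {D2}: 959.
Adding D1: each client site re-picks its cheapest; new service cost 563, saving 396.
Extra fixed cost: 520. Net change = 520 − 396 = 124.
(Totals: 999 → 1123.)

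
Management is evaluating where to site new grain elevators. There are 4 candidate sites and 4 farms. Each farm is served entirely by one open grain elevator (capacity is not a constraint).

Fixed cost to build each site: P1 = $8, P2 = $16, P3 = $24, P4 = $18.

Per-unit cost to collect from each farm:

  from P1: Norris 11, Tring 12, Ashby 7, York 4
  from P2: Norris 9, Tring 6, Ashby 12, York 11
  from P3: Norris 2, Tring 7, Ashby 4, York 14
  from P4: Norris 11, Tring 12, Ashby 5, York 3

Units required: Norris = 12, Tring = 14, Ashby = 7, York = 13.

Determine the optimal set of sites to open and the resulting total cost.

Open P3 and P4; minimum total cost 231.

For any fixed open set, each farm goes to its cheapest open site; total = fixed + service.
{P3, P4}: Norris→P3 2·12=24, Tring→P3 7·14=98, Ashby→P3 4·7=28, York→P4 3·13=39. Service 189; fixed 42; total 231.
{P2, P3, P4}: service 175 + fixed 58 = 233
{P1, P3}: Norris→P3 2·12=24, Tring→P3 7·14=98, Ashby→P3 4·7=28, York→P1 4·13=52. Service 202; fixed 32; total 234.
{P1, P2, P3, P4}: service 175 + fixed 66 = 241
No other subset beats 231.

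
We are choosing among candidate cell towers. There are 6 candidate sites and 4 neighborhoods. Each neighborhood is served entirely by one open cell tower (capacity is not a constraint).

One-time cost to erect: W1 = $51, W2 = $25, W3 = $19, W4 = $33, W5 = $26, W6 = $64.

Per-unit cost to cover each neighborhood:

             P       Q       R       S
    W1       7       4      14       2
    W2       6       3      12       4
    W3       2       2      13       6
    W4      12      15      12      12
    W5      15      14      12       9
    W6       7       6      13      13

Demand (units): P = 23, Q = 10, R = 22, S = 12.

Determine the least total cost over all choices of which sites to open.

For any fixed open set, each neighborhood goes to its cheapest open site; total = fixed + service.
{W2, W3}: P→W3 2·23=46, Q→W3 2·10=20, R→W2 12·22=264, S→W2 4·12=48. Service 378; fixed 44; total 422.
{W3}: service 424 + fixed 19 = 443
{W1, W3}: P→W3 2·23=46, Q→W3 2·10=20, R→W3 13·22=286, S→W1 2·12=24. Service 376; fixed 70; total 446.
{W1, W2, W3, W4, W5, W6}: P→W3 2·23=46, Q→W3 2·10=20, R→W2 12·22=264, S→W1 2·12=24. Service 354; fixed 218; total 572.
No other subset beats 422.

Minimum total cost: 422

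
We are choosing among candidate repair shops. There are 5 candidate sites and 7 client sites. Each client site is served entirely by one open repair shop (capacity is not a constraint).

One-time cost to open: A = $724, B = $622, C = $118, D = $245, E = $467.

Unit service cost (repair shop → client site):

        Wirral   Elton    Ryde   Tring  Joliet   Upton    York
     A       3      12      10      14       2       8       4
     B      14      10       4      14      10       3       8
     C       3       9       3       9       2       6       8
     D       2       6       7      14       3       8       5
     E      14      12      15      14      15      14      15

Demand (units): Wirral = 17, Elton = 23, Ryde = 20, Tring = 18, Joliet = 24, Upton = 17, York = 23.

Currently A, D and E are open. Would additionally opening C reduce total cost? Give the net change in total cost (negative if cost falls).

Yes — net change −86 (cost falls by 86).

Current service cost with {A, D, E}: 840.
Adding C: each client site re-picks its cheapest; new service cost 636, saving 204.
Extra fixed cost: 118. Net change = 118 − 204 = -86.
(Totals: 2276 → 2190.)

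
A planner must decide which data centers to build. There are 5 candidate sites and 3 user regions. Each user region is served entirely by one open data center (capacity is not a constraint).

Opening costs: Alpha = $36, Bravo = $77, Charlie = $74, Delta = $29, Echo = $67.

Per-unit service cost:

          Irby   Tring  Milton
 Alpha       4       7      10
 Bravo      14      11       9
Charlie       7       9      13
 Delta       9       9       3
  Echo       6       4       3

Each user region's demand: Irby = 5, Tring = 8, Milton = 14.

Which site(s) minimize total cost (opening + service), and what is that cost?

Open Echo only; minimum total cost 171.

For any fixed open set, each user region goes to its cheapest open site; total = fixed + service.
{Echo}: Irby→Echo 6·5=30, Tring→Echo 4·8=32, Milton→Echo 3·14=42. Service 104; fixed 67; total 171.
{Alpha, Delta}: service 118 + fixed 65 = 183
{Delta}: service 159 + fixed 29 = 188
{Alpha, Bravo, Charlie, Delta, Echo}: Irby→Alpha 4·5=20, Tring→Echo 4·8=32, Milton→Delta 3·14=42. Service 94; fixed 283; total 377.
No other subset beats 171.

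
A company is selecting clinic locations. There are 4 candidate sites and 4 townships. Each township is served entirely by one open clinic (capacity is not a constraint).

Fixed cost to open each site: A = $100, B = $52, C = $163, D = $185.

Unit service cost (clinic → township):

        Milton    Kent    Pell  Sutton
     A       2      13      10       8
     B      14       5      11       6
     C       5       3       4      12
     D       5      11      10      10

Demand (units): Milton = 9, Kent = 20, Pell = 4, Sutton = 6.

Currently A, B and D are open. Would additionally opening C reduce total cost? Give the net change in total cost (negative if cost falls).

Current service cost with {A, B, D}: 194.
Adding C: each township re-picks its cheapest; new service cost 130, saving 64.
Extra fixed cost: 163. Net change = 163 − 64 = 99.
(Totals: 531 → 630.)

No — net change +99 (cost rises by 99).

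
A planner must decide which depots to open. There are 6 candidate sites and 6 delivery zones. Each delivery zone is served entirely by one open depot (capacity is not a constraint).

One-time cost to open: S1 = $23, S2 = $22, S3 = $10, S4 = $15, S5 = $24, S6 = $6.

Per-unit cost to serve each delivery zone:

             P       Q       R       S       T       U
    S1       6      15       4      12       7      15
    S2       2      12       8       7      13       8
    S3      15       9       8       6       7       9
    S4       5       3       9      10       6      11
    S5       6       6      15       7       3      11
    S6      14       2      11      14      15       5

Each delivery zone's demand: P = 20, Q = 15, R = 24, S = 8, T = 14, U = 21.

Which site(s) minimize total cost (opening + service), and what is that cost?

For any fixed open set, each delivery zone goes to its cheapest open site; total = fixed + service.
{S1, S2, S5, S6}: P→S2 2·20=40, Q→S6 2·15=30, R→S1 4·24=96, S→S2 7·8=56, T→S5 3·14=42, U→S6 5·21=105. Service 369; fixed 75; total 444.
{S1, S2, S3, S5, S6}: P→S2 2·20=40, Q→S6 2·15=30, R→S1 4·24=96, S→S3 6·8=48, T→S5 3·14=42, U→S6 5·21=105. Service 361; fixed 85; total 446.
{S1, S2, S4, S5, S6}: P→S2 2·20=40, Q→S6 2·15=30, R→S1 4·24=96, S→S2 7·8=56, T→S5 3·14=42, U→S6 5·21=105. Service 369; fixed 90; total 459.
{S1, S2, S3, S4, S5, S6}: service 361 + fixed 100 = 461
No other subset beats 444.

Open S1, S2, S5 and S6; minimum total cost 444.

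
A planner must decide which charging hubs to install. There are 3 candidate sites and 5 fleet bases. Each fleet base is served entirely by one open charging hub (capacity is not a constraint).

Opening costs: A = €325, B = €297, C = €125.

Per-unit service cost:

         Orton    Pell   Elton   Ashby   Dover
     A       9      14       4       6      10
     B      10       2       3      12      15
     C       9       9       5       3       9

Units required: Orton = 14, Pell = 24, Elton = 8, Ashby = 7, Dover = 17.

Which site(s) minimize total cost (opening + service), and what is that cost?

For any fixed open set, each fleet base goes to its cheapest open site; total = fixed + service.
{C}: Orton→C 9·14=126, Pell→C 9·24=216, Elton→C 5·8=40, Ashby→C 3·7=21, Dover→C 9·17=153. Service 556; fixed 125; total 681.
{B, C}: service 372 + fixed 422 = 794
{B}: service 551 + fixed 297 = 848
{A, B, C}: service 372 + fixed 747 = 1119
No other subset beats 681.

Open C only; minimum total cost 681.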